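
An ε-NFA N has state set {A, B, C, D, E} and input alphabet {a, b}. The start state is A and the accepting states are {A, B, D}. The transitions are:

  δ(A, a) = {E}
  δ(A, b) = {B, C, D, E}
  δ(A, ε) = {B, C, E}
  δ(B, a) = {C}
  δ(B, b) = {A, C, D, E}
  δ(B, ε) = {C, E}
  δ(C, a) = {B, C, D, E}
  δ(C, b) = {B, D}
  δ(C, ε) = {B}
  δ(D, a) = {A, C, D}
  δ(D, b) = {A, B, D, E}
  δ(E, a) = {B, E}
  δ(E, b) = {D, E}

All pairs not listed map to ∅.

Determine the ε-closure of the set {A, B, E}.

Begin with {A, B, E}.
A →ε {B, C, E}; add C.
ε-closure = {A, B, C, E}.

{A, B, C, E}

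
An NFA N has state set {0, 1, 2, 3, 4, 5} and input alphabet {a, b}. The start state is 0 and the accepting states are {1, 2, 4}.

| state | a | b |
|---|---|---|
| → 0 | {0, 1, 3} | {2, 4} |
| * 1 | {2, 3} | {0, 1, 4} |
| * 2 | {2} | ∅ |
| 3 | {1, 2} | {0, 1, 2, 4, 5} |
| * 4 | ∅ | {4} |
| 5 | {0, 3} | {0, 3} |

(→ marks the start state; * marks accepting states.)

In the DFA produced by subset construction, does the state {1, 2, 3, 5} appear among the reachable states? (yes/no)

no

Start state of the DFA: {0}.
{0} --a--> {0, 1, 3}  [new]
{0} --b--> {2, 4}  [new]
{0, 1, 3} --a--> {0, 1, 2, 3}  [new]
{0, 1, 3} --b--> {0, 1, 2, 4, 5}  [new]
{2, 4} --a--> {2}  [new]
{2, 4} --b--> {4}  [new]
{0, 1, 2, 3} --a--> {0, 1, 2, 3}  [seen]
{0, 1, 2, 3} --b--> {0, 1, 2, 4, 5}  [seen]
{0, 1, 2, 4, 5} --a--> {0, 1, 2, 3}  [seen]
{0, 1, 2, 4, 5} --b--> {0, 1, 2, 3, 4}  [new]
{2} --a--> {2}  [seen]
{2} --b--> ∅  [new]
{4} --a--> ∅  [seen]
{4} --b--> {4}  [seen]
{0, 1, 2, 3, 4} --a--> {0, 1, 2, 3}  [seen]
{0, 1, 2, 3, 4} --b--> {0, 1, 2, 4, 5}  [seen]
∅ --a--> ∅  [seen]
∅ --b--> ∅  [seen]
Reachable DFA states: {0}, {0, 1, 3}, {2, 4}, {0, 1, 2, 3}, {0, 1, 2, 4, 5}, {2}, {4}, {0, 1, 2, 3, 4}, ∅.
{1, 2, 3, 5} is not among them.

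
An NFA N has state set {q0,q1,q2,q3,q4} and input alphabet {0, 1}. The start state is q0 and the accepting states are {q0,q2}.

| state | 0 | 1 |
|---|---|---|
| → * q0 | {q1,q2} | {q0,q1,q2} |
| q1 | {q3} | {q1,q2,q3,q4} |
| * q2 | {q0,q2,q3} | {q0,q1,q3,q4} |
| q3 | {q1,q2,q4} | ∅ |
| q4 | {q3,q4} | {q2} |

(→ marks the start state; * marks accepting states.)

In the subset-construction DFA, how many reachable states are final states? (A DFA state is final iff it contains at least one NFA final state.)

Start state of the DFA: {q0}.
{q0} --0--> {q1,q2}  [new]
{q0} --1--> {q0,q1,q2}  [new]
{q1,q2} --0--> {q0,q2,q3}  [new]
{q1,q2} --1--> {q0,q1,q2,q3,q4}  [new]
{q0,q1,q2} --0--> {q0,q1,q2,q3}  [new]
{q0,q1,q2} --1--> {q0,q1,q2,q3,q4}  [seen]
{q0,q2,q3} --0--> {q0,q1,q2,q3,q4}  [seen]
{q0,q2,q3} --1--> {q0,q1,q2,q3,q4}  [seen]
{q0,q1,q2,q3,q4} --0--> {q0,q1,q2,q3,q4}  [seen]
{q0,q1,q2,q3,q4} --1--> {q0,q1,q2,q3,q4}  [seen]
{q0,q1,q2,q3} --0--> {q0,q1,q2,q3,q4}  [seen]
{q0,q1,q2,q3} --1--> {q0,q1,q2,q3,q4}  [seen]
Reachable DFA states: {q0}, {q1,q2}, {q0,q1,q2}, {q0,q2,q3}, {q0,q1,q2,q3,q4}, {q0,q1,q2,q3}.
Accepting DFA states (contain an NFA accepting state): {q0}, {q1,q2}, {q0,q1,q2}, {q0,q2,q3}, {q0,q1,q2,q3,q4}, {q0,q1,q2,q3}.

6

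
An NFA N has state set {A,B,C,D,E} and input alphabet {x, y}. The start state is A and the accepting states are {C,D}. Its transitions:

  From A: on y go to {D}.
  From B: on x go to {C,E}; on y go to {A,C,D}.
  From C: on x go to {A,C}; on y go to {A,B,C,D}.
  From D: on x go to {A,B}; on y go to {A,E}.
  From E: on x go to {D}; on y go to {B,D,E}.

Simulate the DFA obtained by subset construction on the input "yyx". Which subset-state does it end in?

{D}

Start: {A}.
δ(A,y) = {D}.
Union: {D}.
After y: {D}.
δ(D,y) = {A,E}.
Union: {A,E}.
After y: {A,E}.
δ(A,x) = ∅; δ(E,x) = {D}.
Union: {D}.
After x: {D}.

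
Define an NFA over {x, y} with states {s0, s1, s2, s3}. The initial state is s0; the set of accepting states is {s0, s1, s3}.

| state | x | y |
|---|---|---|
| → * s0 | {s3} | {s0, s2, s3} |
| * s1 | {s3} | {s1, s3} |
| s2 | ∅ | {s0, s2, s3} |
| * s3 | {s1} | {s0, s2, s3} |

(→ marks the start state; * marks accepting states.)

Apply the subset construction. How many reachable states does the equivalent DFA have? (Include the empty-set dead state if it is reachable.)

Start state of the DFA: {s0}.
{s0} --x--> {s3}  [new]
{s0} --y--> {s0, s2, s3}  [new]
{s3} --x--> {s1}  [new]
{s3} --y--> {s0, s2, s3}  [seen]
{s0, s2, s3} --x--> {s1, s3}  [new]
{s0, s2, s3} --y--> {s0, s2, s3}  [seen]
{s1} --x--> {s3}  [seen]
{s1} --y--> {s1, s3}  [seen]
{s1, s3} --x--> {s1, s3}  [seen]
{s1, s3} --y--> {s0, s1, s2, s3}  [new]
{s0, s1, s2, s3} --x--> {s1, s3}  [seen]
{s0, s1, s2, s3} --y--> {s0, s1, s2, s3}  [seen]
Reachable DFA states: {s0}, {s3}, {s0, s2, s3}, {s1}, {s1, s3}, {s0, s1, s2, s3}.

6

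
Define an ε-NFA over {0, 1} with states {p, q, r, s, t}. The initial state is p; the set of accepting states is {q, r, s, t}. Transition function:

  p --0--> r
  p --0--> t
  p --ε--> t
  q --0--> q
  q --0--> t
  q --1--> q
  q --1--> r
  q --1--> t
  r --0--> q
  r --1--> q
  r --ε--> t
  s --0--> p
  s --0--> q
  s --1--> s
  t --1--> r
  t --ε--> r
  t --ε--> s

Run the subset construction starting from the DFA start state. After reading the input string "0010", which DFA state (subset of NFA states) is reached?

{p, q, r, s, t}

Start: {p, r, s, t}.
δ(p,0) = {r, t}; δ(r,0) = {q}; δ(s,0) = {p, q}; δ(t,0) = ∅.
Union: {p, q, r, t}.
ε-closure gives {p, q, r, s, t}.
After 0: {p, q, r, s, t}.
δ(p,0) = {r, t}; δ(q,0) = {q, t}; δ(r,0) = {q}; δ(s,0) = {p, q}; δ(t,0) = ∅.
Union: {p, q, r, t}.
ε-closure gives {p, q, r, s, t}.
After 0: {p, q, r, s, t}.
δ(p,1) = ∅; δ(q,1) = {q, r, t}; δ(r,1) = {q}; δ(s,1) = {s}; δ(t,1) = {r}.
Union: {q, r, s, t}.
After 1: {q, r, s, t}.
δ(q,0) = {q, t}; δ(r,0) = {q}; δ(s,0) = {p, q}; δ(t,0) = ∅.
Union: {p, q, t}.
ε-closure gives {p, q, r, s, t}.
After 0: {p, q, r, s, t}.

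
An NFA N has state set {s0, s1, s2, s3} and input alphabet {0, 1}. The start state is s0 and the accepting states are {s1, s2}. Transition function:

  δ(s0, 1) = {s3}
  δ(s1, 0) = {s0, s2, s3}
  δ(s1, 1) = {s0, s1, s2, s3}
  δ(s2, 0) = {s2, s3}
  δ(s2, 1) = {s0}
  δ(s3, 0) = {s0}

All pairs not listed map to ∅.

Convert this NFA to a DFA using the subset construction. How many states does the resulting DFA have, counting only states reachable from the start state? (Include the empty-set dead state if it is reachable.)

Start state of the DFA: {s0}.
{s0} --0--> ∅  [new]
{s0} --1--> {s3}  [new]
∅ --0--> ∅  [seen]
∅ --1--> ∅  [seen]
{s3} --0--> {s0}  [seen]
{s3} --1--> ∅  [seen]
Reachable DFA states: {s0}, ∅, {s3}.

3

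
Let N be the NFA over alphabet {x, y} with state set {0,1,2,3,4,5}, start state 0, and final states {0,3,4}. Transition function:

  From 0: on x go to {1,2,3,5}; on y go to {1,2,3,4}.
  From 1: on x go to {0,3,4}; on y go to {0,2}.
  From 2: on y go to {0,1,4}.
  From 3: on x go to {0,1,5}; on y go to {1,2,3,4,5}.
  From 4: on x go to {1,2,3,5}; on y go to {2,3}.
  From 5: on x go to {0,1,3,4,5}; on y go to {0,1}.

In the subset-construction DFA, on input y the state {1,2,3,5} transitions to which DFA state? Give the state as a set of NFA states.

δ(1,y) = {0,2}; δ(2,y) = {0,1,4}; δ(3,y) = {1,2,3,4,5}; δ(5,y) = {0,1}.
Union: {0,1,2,3,4,5}.

{0,1,2,3,4,5}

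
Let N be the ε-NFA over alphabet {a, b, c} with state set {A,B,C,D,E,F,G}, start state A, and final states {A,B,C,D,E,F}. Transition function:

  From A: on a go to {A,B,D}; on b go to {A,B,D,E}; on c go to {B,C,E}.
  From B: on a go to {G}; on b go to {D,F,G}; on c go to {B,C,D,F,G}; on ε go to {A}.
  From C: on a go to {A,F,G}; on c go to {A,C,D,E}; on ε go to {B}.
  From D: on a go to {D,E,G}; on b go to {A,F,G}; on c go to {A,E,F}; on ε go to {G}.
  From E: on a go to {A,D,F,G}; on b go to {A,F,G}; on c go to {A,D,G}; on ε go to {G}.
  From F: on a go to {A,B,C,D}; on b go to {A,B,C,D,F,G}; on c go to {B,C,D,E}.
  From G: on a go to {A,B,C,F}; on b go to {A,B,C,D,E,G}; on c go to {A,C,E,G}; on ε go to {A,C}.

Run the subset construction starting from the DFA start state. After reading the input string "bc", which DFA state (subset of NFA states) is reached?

{A,B,C,D,E,F,G}

Start: {A}.
δ(A,b) = {A,B,D,E}.
Union: {A,B,D,E}.
ε-closure gives {A,B,C,D,E,G}.
After b: {A,B,C,D,E,G}.
δ(A,c) = {B,C,E}; δ(B,c) = {B,C,D,F,G}; δ(C,c) = {A,C,D,E}; δ(D,c) = {A,E,F}; δ(E,c) = {A,D,G}; δ(G,c) = {A,C,E,G}.
Union: {A,B,C,D,E,F,G}.
After c: {A,B,C,D,E,F,G}.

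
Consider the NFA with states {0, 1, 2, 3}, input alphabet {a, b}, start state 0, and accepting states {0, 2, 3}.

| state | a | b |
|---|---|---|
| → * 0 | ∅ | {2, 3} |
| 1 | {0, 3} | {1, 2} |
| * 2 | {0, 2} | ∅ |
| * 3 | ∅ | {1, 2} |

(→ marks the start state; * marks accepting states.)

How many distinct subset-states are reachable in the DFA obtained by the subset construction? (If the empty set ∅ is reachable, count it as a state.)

7

Start state of the DFA: {0}.
{0} --a--> ∅  [new]
{0} --b--> {2, 3}  [new]
∅ --a--> ∅  [seen]
∅ --b--> ∅  [seen]
{2, 3} --a--> {0, 2}  [new]
{2, 3} --b--> {1, 2}  [new]
{0, 2} --a--> {0, 2}  [seen]
{0, 2} --b--> {2, 3}  [seen]
{1, 2} --a--> {0, 2, 3}  [new]
{1, 2} --b--> {1, 2}  [seen]
{0, 2, 3} --a--> {0, 2}  [seen]
{0, 2, 3} --b--> {1, 2, 3}  [new]
{1, 2, 3} --a--> {0, 2, 3}  [seen]
{1, 2, 3} --b--> {1, 2}  [seen]
Reachable DFA states: {0}, ∅, {2, 3}, {0, 2}, {1, 2}, {0, 2, 3}, {1, 2, 3}.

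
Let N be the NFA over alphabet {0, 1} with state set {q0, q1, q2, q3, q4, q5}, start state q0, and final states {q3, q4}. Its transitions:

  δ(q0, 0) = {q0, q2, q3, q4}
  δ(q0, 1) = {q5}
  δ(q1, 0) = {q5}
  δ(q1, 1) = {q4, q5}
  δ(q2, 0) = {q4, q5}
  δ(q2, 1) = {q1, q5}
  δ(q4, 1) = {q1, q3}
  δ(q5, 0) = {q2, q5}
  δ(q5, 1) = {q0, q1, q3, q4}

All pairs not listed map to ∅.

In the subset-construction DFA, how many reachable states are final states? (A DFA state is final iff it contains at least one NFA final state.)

Start state of the DFA: {q0}.
{q0} --0--> {q0, q2, q3, q4}  [new]
{q0} --1--> {q5}  [new]
{q0, q2, q3, q4} --0--> {q0, q2, q3, q4, q5}  [new]
{q0, q2, q3, q4} --1--> {q1, q3, q5}  [new]
{q5} --0--> {q2, q5}  [new]
{q5} --1--> {q0, q1, q3, q4}  [new]
{q0, q2, q3, q4, q5} --0--> {q0, q2, q3, q4, q5}  [seen]
{q0, q2, q3, q4, q5} --1--> {q0, q1, q3, q4, q5}  [new]
{q1, q3, q5} --0--> {q2, q5}  [seen]
{q1, q3, q5} --1--> {q0, q1, q3, q4, q5}  [seen]
{q2, q5} --0--> {q2, q4, q5}  [new]
{q2, q5} --1--> {q0, q1, q3, q4, q5}  [seen]
{q0, q1, q3, q4} --0--> {q0, q2, q3, q4, q5}  [seen]
{q0, q1, q3, q4} --1--> {q1, q3, q4, q5}  [new]
{q0, q1, q3, q4, q5} --0--> {q0, q2, q3, q4, q5}  [seen]
{q0, q1, q3, q4, q5} --1--> {q0, q1, q3, q4, q5}  [seen]
{q2, q4, q5} --0--> {q2, q4, q5}  [seen]
{q2, q4, q5} --1--> {q0, q1, q3, q4, q5}  [seen]
{q1, q3, q4, q5} --0--> {q2, q5}  [seen]
{q1, q3, q4, q5} --1--> {q0, q1, q3, q4, q5}  [seen]
Reachable DFA states: {q0}, {q0, q2, q3, q4}, {q5}, {q0, q2, q3, q4, q5}, {q1, q3, q5}, {q2, q5}, {q0, q1, q3, q4}, {q0, q1, q3, q4, q5}, {q2, q4, q5}, {q1, q3, q4, q5}.
Accepting DFA states (contain an NFA accepting state): {q0, q2, q3, q4}, {q0, q2, q3, q4, q5}, {q1, q3, q5}, {q0, q1, q3, q4}, {q0, q1, q3, q4, q5}, {q2, q4, q5}, {q1, q3, q4, q5}.

7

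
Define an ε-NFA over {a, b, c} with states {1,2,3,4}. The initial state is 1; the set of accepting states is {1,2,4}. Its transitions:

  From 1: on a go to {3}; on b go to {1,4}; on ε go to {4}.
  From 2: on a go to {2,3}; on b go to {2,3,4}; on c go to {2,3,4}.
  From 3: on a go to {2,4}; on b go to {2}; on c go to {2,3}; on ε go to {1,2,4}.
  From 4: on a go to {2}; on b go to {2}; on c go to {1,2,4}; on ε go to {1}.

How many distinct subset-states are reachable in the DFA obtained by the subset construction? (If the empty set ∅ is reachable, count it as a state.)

Start state of the DFA: {1,4} (ε-closure of the NFA start).
{1,4} --a--> {1,2,3,4}  [new]
{1,4} --b--> {1,2,4}  [new]
{1,4} --c--> {1,2,4}  [seen]
{1,2,3,4} --a--> {1,2,3,4}  [seen]
{1,2,3,4} --b--> {1,2,3,4}  [seen]
{1,2,3,4} --c--> {1,2,3,4}  [seen]
{1,2,4} --a--> {1,2,3,4}  [seen]
{1,2,4} --b--> {1,2,3,4}  [seen]
{1,2,4} --c--> {1,2,3,4}  [seen]
Reachable DFA states: {1,4}, {1,2,3,4}, {1,2,4}.

3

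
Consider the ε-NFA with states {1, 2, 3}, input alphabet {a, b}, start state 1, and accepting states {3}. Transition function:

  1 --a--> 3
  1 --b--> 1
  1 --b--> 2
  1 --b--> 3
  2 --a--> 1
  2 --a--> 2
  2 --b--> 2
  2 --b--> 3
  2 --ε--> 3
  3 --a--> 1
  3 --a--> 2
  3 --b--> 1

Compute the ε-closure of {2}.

{2, 3}

Begin with {2}.
2 →ε {3}; add 3.
ε-closure = {2, 3}.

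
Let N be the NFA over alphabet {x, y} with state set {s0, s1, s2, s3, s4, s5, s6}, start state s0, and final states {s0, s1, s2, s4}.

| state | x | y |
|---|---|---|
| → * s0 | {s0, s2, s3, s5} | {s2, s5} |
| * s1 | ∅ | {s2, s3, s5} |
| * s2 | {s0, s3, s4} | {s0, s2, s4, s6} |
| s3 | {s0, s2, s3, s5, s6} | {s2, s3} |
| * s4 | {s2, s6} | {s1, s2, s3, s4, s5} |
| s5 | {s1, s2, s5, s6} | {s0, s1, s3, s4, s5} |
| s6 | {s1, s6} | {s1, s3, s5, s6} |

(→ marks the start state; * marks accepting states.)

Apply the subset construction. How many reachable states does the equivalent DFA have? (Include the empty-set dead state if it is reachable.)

4

Start state of the DFA: {s0}.
{s0} --x--> {s0, s2, s3, s5}  [new]
{s0} --y--> {s2, s5}  [new]
{s0, s2, s3, s5} --x--> {s0, s1, s2, s3, s4, s5, s6}  [new]
{s0, s2, s3, s5} --y--> {s0, s1, s2, s3, s4, s5, s6}  [seen]
{s2, s5} --x--> {s0, s1, s2, s3, s4, s5, s6}  [seen]
{s2, s5} --y--> {s0, s1, s2, s3, s4, s5, s6}  [seen]
{s0, s1, s2, s3, s4, s5, s6} --x--> {s0, s1, s2, s3, s4, s5, s6}  [seen]
{s0, s1, s2, s3, s4, s5, s6} --y--> {s0, s1, s2, s3, s4, s5, s6}  [seen]
Reachable DFA states: {s0}, {s0, s2, s3, s5}, {s2, s5}, {s0, s1, s2, s3, s4, s5, s6}.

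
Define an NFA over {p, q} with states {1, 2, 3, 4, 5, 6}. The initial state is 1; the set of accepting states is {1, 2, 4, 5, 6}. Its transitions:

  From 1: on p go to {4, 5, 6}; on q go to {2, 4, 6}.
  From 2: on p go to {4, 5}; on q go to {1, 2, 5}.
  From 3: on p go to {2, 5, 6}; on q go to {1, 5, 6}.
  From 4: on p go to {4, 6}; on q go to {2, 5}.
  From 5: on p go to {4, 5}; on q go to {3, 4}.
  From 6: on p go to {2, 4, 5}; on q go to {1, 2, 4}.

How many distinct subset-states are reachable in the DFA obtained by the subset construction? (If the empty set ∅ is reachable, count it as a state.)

Start state of the DFA: {1}.
{1} --p--> {4, 5, 6}  [new]
{1} --q--> {2, 4, 6}  [new]
{4, 5, 6} --p--> {2, 4, 5, 6}  [new]
{4, 5, 6} --q--> {1, 2, 3, 4, 5}  [new]
{2, 4, 6} --p--> {2, 4, 5, 6}  [seen]
{2, 4, 6} --q--> {1, 2, 4, 5}  [new]
{2, 4, 5, 6} --p--> {2, 4, 5, 6}  [seen]
{2, 4, 5, 6} --q--> {1, 2, 3, 4, 5}  [seen]
{1, 2, 3, 4, 5} --p--> {2, 4, 5, 6}  [seen]
{1, 2, 3, 4, 5} --q--> {1, 2, 3, 4, 5, 6}  [new]
{1, 2, 4, 5} --p--> {4, 5, 6}  [seen]
{1, 2, 4, 5} --q--> {1, 2, 3, 4, 5, 6}  [seen]
{1, 2, 3, 4, 5, 6} --p--> {2, 4, 5, 6}  [seen]
{1, 2, 3, 4, 5, 6} --q--> {1, 2, 3, 4, 5, 6}  [seen]
Reachable DFA states: {1}, {4, 5, 6}, {2, 4, 6}, {2, 4, 5, 6}, {1, 2, 3, 4, 5}, {1, 2, 4, 5}, {1, 2, 3, 4, 5, 6}.

7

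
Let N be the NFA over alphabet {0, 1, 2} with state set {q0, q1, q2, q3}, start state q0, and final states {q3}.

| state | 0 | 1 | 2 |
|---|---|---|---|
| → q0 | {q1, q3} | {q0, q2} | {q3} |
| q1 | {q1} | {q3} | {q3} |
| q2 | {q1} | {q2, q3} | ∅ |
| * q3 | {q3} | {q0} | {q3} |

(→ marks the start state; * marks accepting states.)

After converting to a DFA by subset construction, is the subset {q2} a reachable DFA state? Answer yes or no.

Start state of the DFA: {q0}.
{q0} --0--> {q1, q3}  [new]
{q0} --1--> {q0, q2}  [new]
{q0} --2--> {q3}  [new]
{q1, q3} --0--> {q1, q3}  [seen]
{q1, q3} --1--> {q0, q3}  [new]
{q1, q3} --2--> {q3}  [seen]
{q0, q2} --0--> {q1, q3}  [seen]
{q0, q2} --1--> {q0, q2, q3}  [new]
{q0, q2} --2--> {q3}  [seen]
{q3} --0--> {q3}  [seen]
{q3} --1--> {q0}  [seen]
{q3} --2--> {q3}  [seen]
{q0, q3} --0--> {q1, q3}  [seen]
{q0, q3} --1--> {q0, q2}  [seen]
{q0, q3} --2--> {q3}  [seen]
{q0, q2, q3} --0--> {q1, q3}  [seen]
{q0, q2, q3} --1--> {q0, q2, q3}  [seen]
{q0, q2, q3} --2--> {q3}  [seen]
Reachable DFA states: {q0}, {q1, q3}, {q0, q2}, {q3}, {q0, q3}, {q0, q2, q3}.
{q2} is not among them.

no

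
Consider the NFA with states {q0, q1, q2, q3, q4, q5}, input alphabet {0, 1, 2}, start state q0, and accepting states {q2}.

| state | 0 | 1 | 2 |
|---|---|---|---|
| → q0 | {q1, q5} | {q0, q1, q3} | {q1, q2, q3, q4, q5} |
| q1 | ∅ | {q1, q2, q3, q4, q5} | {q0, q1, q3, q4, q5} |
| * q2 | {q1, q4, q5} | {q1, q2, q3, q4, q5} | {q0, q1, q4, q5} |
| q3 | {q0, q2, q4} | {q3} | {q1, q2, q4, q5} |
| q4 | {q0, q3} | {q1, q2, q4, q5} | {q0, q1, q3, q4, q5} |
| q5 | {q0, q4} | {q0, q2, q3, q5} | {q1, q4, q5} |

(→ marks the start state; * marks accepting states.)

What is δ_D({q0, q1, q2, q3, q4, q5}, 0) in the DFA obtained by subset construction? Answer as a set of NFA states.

{q0, q1, q2, q3, q4, q5}

δ(q0,0) = {q1, q5}; δ(q1,0) = ∅; δ(q2,0) = {q1, q4, q5}; δ(q3,0) = {q0, q2, q4}; δ(q4,0) = {q0, q3}; δ(q5,0) = {q0, q4}.
Union: {q0, q1, q2, q3, q4, q5}.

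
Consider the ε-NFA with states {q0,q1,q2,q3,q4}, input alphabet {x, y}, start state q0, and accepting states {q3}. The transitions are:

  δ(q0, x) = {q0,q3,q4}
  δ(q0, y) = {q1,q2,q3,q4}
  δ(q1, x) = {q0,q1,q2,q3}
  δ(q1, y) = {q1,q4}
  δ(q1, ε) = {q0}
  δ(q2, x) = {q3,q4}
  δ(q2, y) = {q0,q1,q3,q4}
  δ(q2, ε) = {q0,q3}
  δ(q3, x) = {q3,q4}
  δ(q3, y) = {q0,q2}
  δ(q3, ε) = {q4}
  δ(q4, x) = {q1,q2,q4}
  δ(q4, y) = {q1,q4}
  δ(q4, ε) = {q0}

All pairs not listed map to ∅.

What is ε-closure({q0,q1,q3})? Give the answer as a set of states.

{q0,q1,q3,q4}

Begin with {q0,q1,q3}.
q3 →ε {q4}; add q4.
ε-closure = {q0,q1,q3,q4}.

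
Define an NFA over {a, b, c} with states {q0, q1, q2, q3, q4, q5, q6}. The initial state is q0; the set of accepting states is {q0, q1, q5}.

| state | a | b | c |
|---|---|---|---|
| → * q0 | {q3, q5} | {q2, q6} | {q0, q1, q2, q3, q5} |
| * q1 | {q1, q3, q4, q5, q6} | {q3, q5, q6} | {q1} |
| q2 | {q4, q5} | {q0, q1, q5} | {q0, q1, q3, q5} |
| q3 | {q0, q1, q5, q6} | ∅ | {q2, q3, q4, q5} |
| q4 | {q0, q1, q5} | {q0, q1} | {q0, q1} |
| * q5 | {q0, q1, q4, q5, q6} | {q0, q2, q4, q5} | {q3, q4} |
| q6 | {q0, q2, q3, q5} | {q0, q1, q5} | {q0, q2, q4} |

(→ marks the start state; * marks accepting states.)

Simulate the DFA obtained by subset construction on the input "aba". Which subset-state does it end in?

{q0, q1, q3, q4, q5, q6}

Start: {q0}.
δ(q0,a) = {q3, q5}.
Union: {q3, q5}.
After a: {q3, q5}.
δ(q3,b) = ∅; δ(q5,b) = {q0, q2, q4, q5}.
Union: {q0, q2, q4, q5}.
After b: {q0, q2, q4, q5}.
δ(q0,a) = {q3, q5}; δ(q2,a) = {q4, q5}; δ(q4,a) = {q0, q1, q5}; δ(q5,a) = {q0, q1, q4, q5, q6}.
Union: {q0, q1, q3, q4, q5, q6}.
After a: {q0, q1, q3, q4, q5, q6}.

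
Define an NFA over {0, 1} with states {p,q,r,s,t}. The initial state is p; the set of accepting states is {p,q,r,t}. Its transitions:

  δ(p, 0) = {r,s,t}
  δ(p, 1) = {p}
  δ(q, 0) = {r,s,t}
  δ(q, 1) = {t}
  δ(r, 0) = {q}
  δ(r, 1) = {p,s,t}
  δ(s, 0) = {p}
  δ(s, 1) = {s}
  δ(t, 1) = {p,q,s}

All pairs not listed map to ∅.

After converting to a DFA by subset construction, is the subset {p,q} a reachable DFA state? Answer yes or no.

Start state of the DFA: {p}.
{p} --0--> {r,s,t}  [new]
{p} --1--> {p}  [seen]
{r,s,t} --0--> {p,q}  [new]
{r,s,t} --1--> {p,q,s,t}  [new]
{p,q} --0--> {r,s,t}  [seen]
{p,q} --1--> {p,t}  [new]
{p,q,s,t} --0--> {p,r,s,t}  [new]
{p,q,s,t} --1--> {p,q,s,t}  [seen]
{p,t} --0--> {r,s,t}  [seen]
{p,t} --1--> {p,q,s}  [new]
{p,r,s,t} --0--> {p,q,r,s,t}  [new]
{p,r,s,t} --1--> {p,q,s,t}  [seen]
{p,q,s} --0--> {p,r,s,t}  [seen]
{p,q,s} --1--> {p,s,t}  [new]
{p,q,r,s,t} --0--> {p,q,r,s,t}  [seen]
{p,q,r,s,t} --1--> {p,q,s,t}  [seen]
{p,s,t} --0--> {p,r,s,t}  [seen]
{p,s,t} --1--> {p,q,s}  [seen]
Reachable DFA states: {p}, {r,s,t}, {p,q}, {p,q,s,t}, {p,t}, {p,r,s,t}, {p,q,s}, {p,q,r,s,t}, {p,s,t}.
{p,q} is among them.

yes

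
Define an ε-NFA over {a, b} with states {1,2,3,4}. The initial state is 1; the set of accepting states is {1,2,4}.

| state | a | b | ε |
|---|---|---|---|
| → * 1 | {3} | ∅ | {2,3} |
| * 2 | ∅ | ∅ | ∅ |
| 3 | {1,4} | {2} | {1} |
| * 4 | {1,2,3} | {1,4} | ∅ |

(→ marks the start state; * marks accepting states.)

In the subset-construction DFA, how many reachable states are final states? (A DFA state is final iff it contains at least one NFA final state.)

Start state of the DFA: {1,2,3} (ε-closure of the NFA start).
{1,2,3} --a--> {1,2,3,4}  [new]
{1,2,3} --b--> {2}  [new]
{1,2,3,4} --a--> {1,2,3,4}  [seen]
{1,2,3,4} --b--> {1,2,3,4}  [seen]
{2} --a--> ∅  [new]
{2} --b--> ∅  [seen]
∅ --a--> ∅  [seen]
∅ --b--> ∅  [seen]
Reachable DFA states: {1,2,3}, {1,2,3,4}, {2}, ∅.
Accepting DFA states (contain an NFA accepting state): {1,2,3}, {1,2,3,4}, {2}.

3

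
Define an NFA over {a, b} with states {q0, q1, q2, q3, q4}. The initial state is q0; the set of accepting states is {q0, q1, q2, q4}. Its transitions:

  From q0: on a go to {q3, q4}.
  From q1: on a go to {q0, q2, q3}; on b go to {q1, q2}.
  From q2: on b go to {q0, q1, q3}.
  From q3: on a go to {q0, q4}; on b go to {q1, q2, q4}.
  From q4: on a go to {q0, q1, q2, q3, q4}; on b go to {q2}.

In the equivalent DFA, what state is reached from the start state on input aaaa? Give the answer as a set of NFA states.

Start: {q0}.
δ(q0,a) = {q3, q4}.
Union: {q3, q4}.
After a: {q3, q4}.
δ(q3,a) = {q0, q4}; δ(q4,a) = {q0, q1, q2, q3, q4}.
Union: {q0, q1, q2, q3, q4}.
After a: {q0, q1, q2, q3, q4}.
δ(q0,a) = {q3, q4}; δ(q1,a) = {q0, q2, q3}; δ(q2,a) = ∅; δ(q3,a) = {q0, q4}; δ(q4,a) = {q0, q1, q2, q3, q4}.
Union: {q0, q1, q2, q3, q4}.
After a: {q0, q1, q2, q3, q4}.
δ(q0,a) = {q3, q4}; δ(q1,a) = {q0, q2, q3}; δ(q2,a) = ∅; δ(q3,a) = {q0, q4}; δ(q4,a) = {q0, q1, q2, q3, q4}.
Union: {q0, q1, q2, q3, q4}.
After a: {q0, q1, q2, q3, q4}.

{q0, q1, q2, q3, q4}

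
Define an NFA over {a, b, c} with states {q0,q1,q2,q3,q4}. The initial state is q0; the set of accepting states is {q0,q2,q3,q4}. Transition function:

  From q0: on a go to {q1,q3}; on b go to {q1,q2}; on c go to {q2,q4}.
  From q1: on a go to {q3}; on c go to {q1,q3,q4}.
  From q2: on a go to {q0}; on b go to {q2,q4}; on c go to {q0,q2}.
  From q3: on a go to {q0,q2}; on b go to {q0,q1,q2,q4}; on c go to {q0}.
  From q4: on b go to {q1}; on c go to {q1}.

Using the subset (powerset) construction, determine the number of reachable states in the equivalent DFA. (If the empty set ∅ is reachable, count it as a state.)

Start state of the DFA: {q0}.
{q0} --a--> {q1,q3}  [new]
{q0} --b--> {q1,q2}  [new]
{q0} --c--> {q2,q4}  [new]
{q1,q3} --a--> {q0,q2,q3}  [new]
{q1,q3} --b--> {q0,q1,q2,q4}  [new]
{q1,q3} --c--> {q0,q1,q3,q4}  [new]
{q1,q2} --a--> {q0,q3}  [new]
{q1,q2} --b--> {q2,q4}  [seen]
{q1,q2} --c--> {q0,q1,q2,q3,q4}  [new]
{q2,q4} --a--> {q0}  [seen]
{q2,q4} --b--> {q1,q2,q4}  [new]
{q2,q4} --c--> {q0,q1,q2}  [new]
{q0,q2,q3} --a--> {q0,q1,q2,q3}  [new]
{q0,q2,q3} --b--> {q0,q1,q2,q4}  [seen]
{q0,q2,q3} --c--> {q0,q2,q4}  [new]
{q0,q1,q2,q4} --a--> {q0,q1,q3}  [new]
{q0,q1,q2,q4} --b--> {q1,q2,q4}  [seen]
{q0,q1,q2,q4} --c--> {q0,q1,q2,q3,q4}  [seen]
{q0,q1,q3,q4} --a--> {q0,q1,q2,q3}  [seen]
{q0,q1,q3,q4} --b--> {q0,q1,q2,q4}  [seen]
{q0,q1,q3,q4} --c--> {q0,q1,q2,q3,q4}  [seen]
{q0,q3} --a--> {q0,q1,q2,q3}  [seen]
{q0,q3} --b--> {q0,q1,q2,q4}  [seen]
{q0,q3} --c--> {q0,q2,q4}  [seen]
{q0,q1,q2,q3,q4} --a--> {q0,q1,q2,q3}  [seen]
{q0,q1,q2,q3,q4} --b--> {q0,q1,q2,q4}  [seen]
{q0,q1,q2,q3,q4} --c--> {q0,q1,q2,q3,q4}  [seen]
{q1,q2,q4} --a--> {q0,q3}  [seen]
{q1,q2,q4} --b--> {q1,q2,q4}  [seen]
{q1,q2,q4} --c--> {q0,q1,q2,q3,q4}  [seen]
{q0,q1,q2} --a--> {q0,q1,q3}  [seen]
{q0,q1,q2} --b--> {q1,q2,q4}  [seen]
{q0,q1,q2} --c--> {q0,q1,q2,q3,q4}  [seen]
{q0,q1,q2,q3} --a--> {q0,q1,q2,q3}  [seen]
{q0,q1,q2,q3} --b--> {q0,q1,q2,q4}  [seen]
{q0,q1,q2,q3} --c--> {q0,q1,q2,q3,q4}  [seen]
{q0,q2,q4} --a--> {q0,q1,q3}  [seen]
{q0,q2,q4} --b--> {q1,q2,q4}  [seen]
{q0,q2,q4} --c--> {q0,q1,q2,q4}  [seen]
{q0,q1,q3} --a--> {q0,q1,q2,q3}  [seen]
{q0,q1,q3} --b--> {q0,q1,q2,q4}  [seen]
{q0,q1,q3} --c--> {q0,q1,q2,q3,q4}  [seen]
Reachable DFA states: {q0}, {q1,q3}, {q1,q2}, {q2,q4}, {q0,q2,q3}, {q0,q1,q2,q4}, {q0,q1,q3,q4}, {q0,q3}, {q0,q1,q2,q3,q4}, {q1,q2,q4}, {q0,q1,q2}, {q0,q1,q2,q3}, {q0,q2,q4}, {q0,q1,q3}.

14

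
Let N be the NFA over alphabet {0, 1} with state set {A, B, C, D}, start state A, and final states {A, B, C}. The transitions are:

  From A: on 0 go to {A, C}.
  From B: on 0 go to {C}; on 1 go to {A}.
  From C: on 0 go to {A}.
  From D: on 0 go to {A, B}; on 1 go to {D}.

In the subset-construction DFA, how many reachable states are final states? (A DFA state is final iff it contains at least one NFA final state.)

2

Start state of the DFA: {A}.
{A} --0--> {A, C}  [new]
{A} --1--> ∅  [new]
{A, C} --0--> {A, C}  [seen]
{A, C} --1--> ∅  [seen]
∅ --0--> ∅  [seen]
∅ --1--> ∅  [seen]
Reachable DFA states: {A}, {A, C}, ∅.
Accepting DFA states (contain an NFA accepting state): {A}, {A, C}.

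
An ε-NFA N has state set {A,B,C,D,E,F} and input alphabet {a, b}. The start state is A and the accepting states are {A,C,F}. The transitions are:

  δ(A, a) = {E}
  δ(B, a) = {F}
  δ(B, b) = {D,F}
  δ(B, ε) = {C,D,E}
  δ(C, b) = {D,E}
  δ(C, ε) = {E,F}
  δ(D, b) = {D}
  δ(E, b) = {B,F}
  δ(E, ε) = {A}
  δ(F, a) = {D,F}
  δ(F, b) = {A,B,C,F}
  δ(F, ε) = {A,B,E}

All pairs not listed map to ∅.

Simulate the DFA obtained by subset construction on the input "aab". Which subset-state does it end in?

Start: {A}.
δ(A,a) = {E}.
Union: {E}.
ε-closure gives {A,E}.
After a: {A,E}.
δ(A,a) = {E}; δ(E,a) = ∅.
Union: {E}.
ε-closure gives {A,E}.
After a: {A,E}.
δ(A,b) = ∅; δ(E,b) = {B,F}.
Union: {B,F}.
ε-closure gives {A,B,C,D,E,F}.
After b: {A,B,C,D,E,F}.

{A,B,C,D,E,F}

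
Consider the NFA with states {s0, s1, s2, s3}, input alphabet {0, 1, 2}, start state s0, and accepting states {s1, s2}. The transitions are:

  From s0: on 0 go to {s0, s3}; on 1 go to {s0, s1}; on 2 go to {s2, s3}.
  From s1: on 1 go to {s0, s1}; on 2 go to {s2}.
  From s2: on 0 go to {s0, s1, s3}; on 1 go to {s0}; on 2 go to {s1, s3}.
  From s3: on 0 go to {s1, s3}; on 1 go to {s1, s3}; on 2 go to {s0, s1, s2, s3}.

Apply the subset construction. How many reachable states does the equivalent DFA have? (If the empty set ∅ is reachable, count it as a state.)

6

Start state of the DFA: {s0}.
{s0} --0--> {s0, s3}  [new]
{s0} --1--> {s0, s1}  [new]
{s0} --2--> {s2, s3}  [new]
{s0, s3} --0--> {s0, s1, s3}  [new]
{s0, s3} --1--> {s0, s1, s3}  [seen]
{s0, s3} --2--> {s0, s1, s2, s3}  [new]
{s0, s1} --0--> {s0, s3}  [seen]
{s0, s1} --1--> {s0, s1}  [seen]
{s0, s1} --2--> {s2, s3}  [seen]
{s2, s3} --0--> {s0, s1, s3}  [seen]
{s2, s3} --1--> {s0, s1, s3}  [seen]
{s2, s3} --2--> {s0, s1, s2, s3}  [seen]
{s0, s1, s3} --0--> {s0, s1, s3}  [seen]
{s0, s1, s3} --1--> {s0, s1, s3}  [seen]
{s0, s1, s3} --2--> {s0, s1, s2, s3}  [seen]
{s0, s1, s2, s3} --0--> {s0, s1, s3}  [seen]
{s0, s1, s2, s3} --1--> {s0, s1, s3}  [seen]
{s0, s1, s2, s3} --2--> {s0, s1, s2, s3}  [seen]
Reachable DFA states: {s0}, {s0, s3}, {s0, s1}, {s2, s3}, {s0, s1, s3}, {s0, s1, s2, s3}.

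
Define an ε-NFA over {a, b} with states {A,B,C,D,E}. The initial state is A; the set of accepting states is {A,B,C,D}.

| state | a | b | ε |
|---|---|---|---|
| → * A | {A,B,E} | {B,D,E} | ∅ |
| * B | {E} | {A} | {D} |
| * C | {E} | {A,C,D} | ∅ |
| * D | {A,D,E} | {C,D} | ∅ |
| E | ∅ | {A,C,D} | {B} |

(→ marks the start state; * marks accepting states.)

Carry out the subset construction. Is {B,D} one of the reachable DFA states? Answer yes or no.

Start state of the DFA: {A} (ε-closure of the NFA start).
{A} --a--> {A,B,D,E}  [new]
{A} --b--> {B,D,E}  [new]
{A,B,D,E} --a--> {A,B,D,E}  [seen]
{A,B,D,E} --b--> {A,B,C,D,E}  [new]
{B,D,E} --a--> {A,B,D,E}  [seen]
{B,D,E} --b--> {A,C,D}  [new]
{A,B,C,D,E} --a--> {A,B,D,E}  [seen]
{A,B,C,D,E} --b--> {A,B,C,D,E}  [seen]
{A,C,D} --a--> {A,B,D,E}  [seen]
{A,C,D} --b--> {A,B,C,D,E}  [seen]
Reachable DFA states: {A}, {A,B,D,E}, {B,D,E}, {A,B,C,D,E}, {A,C,D}.
{B,D} is not among them.

no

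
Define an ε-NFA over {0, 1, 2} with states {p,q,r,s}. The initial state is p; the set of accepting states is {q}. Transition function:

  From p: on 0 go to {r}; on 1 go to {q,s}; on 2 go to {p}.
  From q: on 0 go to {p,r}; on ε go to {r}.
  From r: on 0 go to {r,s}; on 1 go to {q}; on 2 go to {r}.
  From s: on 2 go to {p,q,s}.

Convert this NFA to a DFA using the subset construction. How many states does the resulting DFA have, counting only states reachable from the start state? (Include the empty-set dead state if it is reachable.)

7

Start state of the DFA: {p} (ε-closure of the NFA start).
{p} --0--> {r}  [new]
{p} --1--> {q,r,s}  [new]
{p} --2--> {p}  [seen]
{r} --0--> {r,s}  [new]
{r} --1--> {q,r}  [new]
{r} --2--> {r}  [seen]
{q,r,s} --0--> {p,r,s}  [new]
{q,r,s} --1--> {q,r}  [seen]
{q,r,s} --2--> {p,q,r,s}  [new]
{r,s} --0--> {r,s}  [seen]
{r,s} --1--> {q,r}  [seen]
{r,s} --2--> {p,q,r,s}  [seen]
{q,r} --0--> {p,r,s}  [seen]
{q,r} --1--> {q,r}  [seen]
{q,r} --2--> {r}  [seen]
{p,r,s} --0--> {r,s}  [seen]
{p,r,s} --1--> {q,r,s}  [seen]
{p,r,s} --2--> {p,q,r,s}  [seen]
{p,q,r,s} --0--> {p,r,s}  [seen]
{p,q,r,s} --1--> {q,r,s}  [seen]
{p,q,r,s} --2--> {p,q,r,s}  [seen]
Reachable DFA states: {p}, {r}, {q,r,s}, {r,s}, {q,r}, {p,r,s}, {p,q,r,s}.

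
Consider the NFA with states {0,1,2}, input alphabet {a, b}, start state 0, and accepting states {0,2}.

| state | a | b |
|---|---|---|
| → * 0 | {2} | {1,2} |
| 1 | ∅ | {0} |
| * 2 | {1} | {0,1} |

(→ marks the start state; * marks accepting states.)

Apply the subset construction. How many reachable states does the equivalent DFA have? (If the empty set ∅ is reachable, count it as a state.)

Start state of the DFA: {0}.
{0} --a--> {2}  [new]
{0} --b--> {1,2}  [new]
{2} --a--> {1}  [new]
{2} --b--> {0,1}  [new]
{1,2} --a--> {1}  [seen]
{1,2} --b--> {0,1}  [seen]
{1} --a--> ∅  [new]
{1} --b--> {0}  [seen]
{0,1} --a--> {2}  [seen]
{0,1} --b--> {0,1,2}  [new]
∅ --a--> ∅  [seen]
∅ --b--> ∅  [seen]
{0,1,2} --a--> {1,2}  [seen]
{0,1,2} --b--> {0,1,2}  [seen]
Reachable DFA states: {0}, {2}, {1,2}, {1}, {0,1}, ∅, {0,1,2}.

7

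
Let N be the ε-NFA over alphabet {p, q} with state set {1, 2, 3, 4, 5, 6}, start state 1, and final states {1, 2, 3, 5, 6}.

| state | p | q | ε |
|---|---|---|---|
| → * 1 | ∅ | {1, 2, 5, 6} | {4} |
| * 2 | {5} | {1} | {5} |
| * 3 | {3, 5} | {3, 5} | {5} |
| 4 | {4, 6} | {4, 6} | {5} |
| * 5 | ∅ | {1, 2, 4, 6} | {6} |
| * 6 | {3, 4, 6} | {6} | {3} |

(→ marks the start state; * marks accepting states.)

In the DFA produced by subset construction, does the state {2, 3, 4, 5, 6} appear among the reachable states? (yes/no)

Start state of the DFA: {1, 3, 4, 5, 6} (ε-closure of the NFA start).
{1, 3, 4, 5, 6} --p--> {3, 4, 5, 6}  [new]
{1, 3, 4, 5, 6} --q--> {1, 2, 3, 4, 5, 6}  [new]
{3, 4, 5, 6} --p--> {3, 4, 5, 6}  [seen]
{3, 4, 5, 6} --q--> {1, 2, 3, 4, 5, 6}  [seen]
{1, 2, 3, 4, 5, 6} --p--> {3, 4, 5, 6}  [seen]
{1, 2, 3, 4, 5, 6} --q--> {1, 2, 3, 4, 5, 6}  [seen]
Reachable DFA states: {1, 3, 4, 5, 6}, {3, 4, 5, 6}, {1, 2, 3, 4, 5, 6}.
{2, 3, 4, 5, 6} is not among them.

no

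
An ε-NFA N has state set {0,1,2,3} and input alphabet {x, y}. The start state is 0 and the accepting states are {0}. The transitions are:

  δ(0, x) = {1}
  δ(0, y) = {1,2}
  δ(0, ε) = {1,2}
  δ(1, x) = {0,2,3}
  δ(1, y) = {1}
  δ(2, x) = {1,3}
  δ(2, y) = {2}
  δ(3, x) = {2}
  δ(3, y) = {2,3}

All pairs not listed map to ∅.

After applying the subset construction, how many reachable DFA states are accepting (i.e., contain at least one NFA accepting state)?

Start state of the DFA: {0,1,2} (ε-closure of the NFA start).
{0,1,2} --x--> {0,1,2,3}  [new]
{0,1,2} --y--> {1,2}  [new]
{0,1,2,3} --x--> {0,1,2,3}  [seen]
{0,1,2,3} --y--> {1,2,3}  [new]
{1,2} --x--> {0,1,2,3}  [seen]
{1,2} --y--> {1,2}  [seen]
{1,2,3} --x--> {0,1,2,3}  [seen]
{1,2,3} --y--> {1,2,3}  [seen]
Reachable DFA states: {0,1,2}, {0,1,2,3}, {1,2}, {1,2,3}.
Accepting DFA states (contain an NFA accepting state): {0,1,2}, {0,1,2,3}.

2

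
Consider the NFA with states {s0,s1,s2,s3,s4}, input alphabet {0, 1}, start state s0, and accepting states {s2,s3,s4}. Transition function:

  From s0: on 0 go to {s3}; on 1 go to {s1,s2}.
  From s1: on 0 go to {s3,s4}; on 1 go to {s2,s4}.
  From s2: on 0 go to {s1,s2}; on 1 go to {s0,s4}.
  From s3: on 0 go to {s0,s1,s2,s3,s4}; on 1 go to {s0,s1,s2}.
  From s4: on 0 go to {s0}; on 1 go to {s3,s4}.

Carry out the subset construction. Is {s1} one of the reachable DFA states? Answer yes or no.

Start state of the DFA: {s0}.
{s0} --0--> {s3}  [new]
{s0} --1--> {s1,s2}  [new]
{s3} --0--> {s0,s1,s2,s3,s4}  [new]
{s3} --1--> {s0,s1,s2}  [new]
{s1,s2} --0--> {s1,s2,s3,s4}  [new]
{s1,s2} --1--> {s0,s2,s4}  [new]
{s0,s1,s2,s3,s4} --0--> {s0,s1,s2,s3,s4}  [seen]
{s0,s1,s2,s3,s4} --1--> {s0,s1,s2,s3,s4}  [seen]
{s0,s1,s2} --0--> {s1,s2,s3,s4}  [seen]
{s0,s1,s2} --1--> {s0,s1,s2,s4}  [new]
{s1,s2,s3,s4} --0--> {s0,s1,s2,s3,s4}  [seen]
{s1,s2,s3,s4} --1--> {s0,s1,s2,s3,s4}  [seen]
{s0,s2,s4} --0--> {s0,s1,s2,s3}  [new]
{s0,s2,s4} --1--> {s0,s1,s2,s3,s4}  [seen]
{s0,s1,s2,s4} --0--> {s0,s1,s2,s3,s4}  [seen]
{s0,s1,s2,s4} --1--> {s0,s1,s2,s3,s4}  [seen]
{s0,s1,s2,s3} --0--> {s0,s1,s2,s3,s4}  [seen]
{s0,s1,s2,s3} --1--> {s0,s1,s2,s4}  [seen]
Reachable DFA states: {s0}, {s3}, {s1,s2}, {s0,s1,s2,s3,s4}, {s0,s1,s2}, {s1,s2,s3,s4}, {s0,s2,s4}, {s0,s1,s2,s4}, {s0,s1,s2,s3}.
{s1} is not among them.

no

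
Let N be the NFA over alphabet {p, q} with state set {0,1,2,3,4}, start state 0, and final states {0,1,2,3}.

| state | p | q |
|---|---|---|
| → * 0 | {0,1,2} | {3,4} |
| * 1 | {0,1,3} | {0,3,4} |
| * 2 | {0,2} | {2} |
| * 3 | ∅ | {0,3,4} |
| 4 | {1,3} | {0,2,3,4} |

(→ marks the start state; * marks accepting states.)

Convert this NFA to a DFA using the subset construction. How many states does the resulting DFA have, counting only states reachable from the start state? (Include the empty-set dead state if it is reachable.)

Start state of the DFA: {0}.
{0} --p--> {0,1,2}  [new]
{0} --q--> {3,4}  [new]
{0,1,2} --p--> {0,1,2,3}  [new]
{0,1,2} --q--> {0,2,3,4}  [new]
{3,4} --p--> {1,3}  [new]
{3,4} --q--> {0,2,3,4}  [seen]
{0,1,2,3} --p--> {0,1,2,3}  [seen]
{0,1,2,3} --q--> {0,2,3,4}  [seen]
{0,2,3,4} --p--> {0,1,2,3}  [seen]
{0,2,3,4} --q--> {0,2,3,4}  [seen]
{1,3} --p--> {0,1,3}  [new]
{1,3} --q--> {0,3,4}  [new]
{0,1,3} --p--> {0,1,2,3}  [seen]
{0,1,3} --q--> {0,3,4}  [seen]
{0,3,4} --p--> {0,1,2,3}  [seen]
{0,3,4} --q--> {0,2,3,4}  [seen]
Reachable DFA states: {0}, {0,1,2}, {3,4}, {0,1,2,3}, {0,2,3,4}, {1,3}, {0,1,3}, {0,3,4}.

8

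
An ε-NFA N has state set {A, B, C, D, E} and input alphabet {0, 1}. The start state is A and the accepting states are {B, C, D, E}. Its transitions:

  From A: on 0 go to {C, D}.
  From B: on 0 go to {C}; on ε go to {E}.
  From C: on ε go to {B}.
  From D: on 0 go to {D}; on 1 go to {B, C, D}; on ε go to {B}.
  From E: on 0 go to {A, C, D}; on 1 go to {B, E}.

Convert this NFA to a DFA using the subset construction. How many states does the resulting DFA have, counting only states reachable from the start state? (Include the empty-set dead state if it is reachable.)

Start state of the DFA: {A} (ε-closure of the NFA start).
{A} --0--> {B, C, D, E}  [new]
{A} --1--> ∅  [new]
{B, C, D, E} --0--> {A, B, C, D, E}  [new]
{B, C, D, E} --1--> {B, C, D, E}  [seen]
∅ --0--> ∅  [seen]
∅ --1--> ∅  [seen]
{A, B, C, D, E} --0--> {A, B, C, D, E}  [seen]
{A, B, C, D, E} --1--> {B, C, D, E}  [seen]
Reachable DFA states: {A}, {B, C, D, E}, ∅, {A, B, C, D, E}.

4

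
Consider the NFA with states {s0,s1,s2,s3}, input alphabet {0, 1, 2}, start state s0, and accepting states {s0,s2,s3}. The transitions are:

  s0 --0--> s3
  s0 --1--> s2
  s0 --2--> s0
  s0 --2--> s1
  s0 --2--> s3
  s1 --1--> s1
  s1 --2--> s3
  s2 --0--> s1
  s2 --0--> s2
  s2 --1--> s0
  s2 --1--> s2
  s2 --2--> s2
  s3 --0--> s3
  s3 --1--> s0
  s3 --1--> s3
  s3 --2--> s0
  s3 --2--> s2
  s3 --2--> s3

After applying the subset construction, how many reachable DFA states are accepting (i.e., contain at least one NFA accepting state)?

12

Start state of the DFA: {s0}.
{s0} --0--> {s3}  [new]
{s0} --1--> {s2}  [new]
{s0} --2--> {s0,s1,s3}  [new]
{s3} --0--> {s3}  [seen]
{s3} --1--> {s0,s3}  [new]
{s3} --2--> {s0,s2,s3}  [new]
{s2} --0--> {s1,s2}  [new]
{s2} --1--> {s0,s2}  [new]
{s2} --2--> {s2}  [seen]
{s0,s1,s3} --0--> {s3}  [seen]
{s0,s1,s3} --1--> {s0,s1,s2,s3}  [new]
{s0,s1,s3} --2--> {s0,s1,s2,s3}  [seen]
{s0,s3} --0--> {s3}  [seen]
{s0,s3} --1--> {s0,s2,s3}  [seen]
{s0,s3} --2--> {s0,s1,s2,s3}  [seen]
{s0,s2,s3} --0--> {s1,s2,s3}  [new]
{s0,s2,s3} --1--> {s0,s2,s3}  [seen]
{s0,s2,s3} --2--> {s0,s1,s2,s3}  [seen]
{s1,s2} --0--> {s1,s2}  [seen]
{s1,s2} --1--> {s0,s1,s2}  [new]
{s1,s2} --2--> {s2,s3}  [new]
{s0,s2} --0--> {s1,s2,s3}  [seen]
{s0,s2} --1--> {s0,s2}  [seen]
{s0,s2} --2--> {s0,s1,s2,s3}  [seen]
{s0,s1,s2,s3} --0--> {s1,s2,s3}  [seen]
{s0,s1,s2,s3} --1--> {s0,s1,s2,s3}  [seen]
{s0,s1,s2,s3} --2--> {s0,s1,s2,s3}  [seen]
{s1,s2,s3} --0--> {s1,s2,s3}  [seen]
{s1,s2,s3} --1--> {s0,s1,s2,s3}  [seen]
{s1,s2,s3} --2--> {s0,s2,s3}  [seen]
{s0,s1,s2} --0--> {s1,s2,s3}  [seen]
{s0,s1,s2} --1--> {s0,s1,s2}  [seen]
{s0,s1,s2} --2--> {s0,s1,s2,s3}  [seen]
{s2,s3} --0--> {s1,s2,s3}  [seen]
{s2,s3} --1--> {s0,s2,s3}  [seen]
{s2,s3} --2--> {s0,s2,s3}  [seen]
Reachable DFA states: {s0}, {s3}, {s2}, {s0,s1,s3}, {s0,s3}, {s0,s2,s3}, {s1,s2}, {s0,s2}, {s0,s1,s2,s3}, {s1,s2,s3}, {s0,s1,s2}, {s2,s3}.
Accepting DFA states (contain an NFA accepting state): {s0}, {s3}, {s2}, {s0,s1,s3}, {s0,s3}, {s0,s2,s3}, {s1,s2}, {s0,s2}, {s0,s1,s2,s3}, {s1,s2,s3}, {s0,s1,s2}, {s2,s3}.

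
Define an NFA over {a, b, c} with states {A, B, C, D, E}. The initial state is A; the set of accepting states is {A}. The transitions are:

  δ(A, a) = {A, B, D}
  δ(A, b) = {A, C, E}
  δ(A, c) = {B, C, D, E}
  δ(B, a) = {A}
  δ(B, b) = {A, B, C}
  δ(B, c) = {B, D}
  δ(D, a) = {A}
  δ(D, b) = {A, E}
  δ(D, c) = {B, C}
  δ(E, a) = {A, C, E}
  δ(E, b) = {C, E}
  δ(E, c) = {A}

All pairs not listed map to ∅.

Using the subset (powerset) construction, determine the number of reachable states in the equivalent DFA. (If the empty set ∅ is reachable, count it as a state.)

7

Start state of the DFA: {A}.
{A} --a--> {A, B, D}  [new]
{A} --b--> {A, C, E}  [new]
{A} --c--> {B, C, D, E}  [new]
{A, B, D} --a--> {A, B, D}  [seen]
{A, B, D} --b--> {A, B, C, E}  [new]
{A, B, D} --c--> {B, C, D, E}  [seen]
{A, C, E} --a--> {A, B, C, D, E}  [new]
{A, C, E} --b--> {A, C, E}  [seen]
{A, C, E} --c--> {A, B, C, D, E}  [seen]
{B, C, D, E} --a--> {A, C, E}  [seen]
{B, C, D, E} --b--> {A, B, C, E}  [seen]
{B, C, D, E} --c--> {A, B, C, D}  [new]
{A, B, C, E} --a--> {A, B, C, D, E}  [seen]
{A, B, C, E} --b--> {A, B, C, E}  [seen]
{A, B, C, E} --c--> {A, B, C, D, E}  [seen]
{A, B, C, D, E} --a--> {A, B, C, D, E}  [seen]
{A, B, C, D, E} --b--> {A, B, C, E}  [seen]
{A, B, C, D, E} --c--> {A, B, C, D, E}  [seen]
{A, B, C, D} --a--> {A, B, D}  [seen]
{A, B, C, D} --b--> {A, B, C, E}  [seen]
{A, B, C, D} --c--> {B, C, D, E}  [seen]
Reachable DFA states: {A}, {A, B, D}, {A, C, E}, {B, C, D, E}, {A, B, C, E}, {A, B, C, D, E}, {A, B, C, D}.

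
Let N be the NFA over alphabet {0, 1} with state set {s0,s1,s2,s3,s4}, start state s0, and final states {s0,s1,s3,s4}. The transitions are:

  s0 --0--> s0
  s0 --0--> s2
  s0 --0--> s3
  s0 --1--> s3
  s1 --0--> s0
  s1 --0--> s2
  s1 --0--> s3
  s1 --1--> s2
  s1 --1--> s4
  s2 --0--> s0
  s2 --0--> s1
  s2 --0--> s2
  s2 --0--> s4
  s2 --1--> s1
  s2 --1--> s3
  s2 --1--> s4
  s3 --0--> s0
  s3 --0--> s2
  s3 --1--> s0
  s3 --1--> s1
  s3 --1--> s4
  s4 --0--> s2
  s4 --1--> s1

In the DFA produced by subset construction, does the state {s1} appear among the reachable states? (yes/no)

Start state of the DFA: {s0}.
{s0} --0--> {s0,s2,s3}  [new]
{s0} --1--> {s3}  [new]
{s0,s2,s3} --0--> {s0,s1,s2,s3,s4}  [new]
{s0,s2,s3} --1--> {s0,s1,s3,s4}  [new]
{s3} --0--> {s0,s2}  [new]
{s3} --1--> {s0,s1,s4}  [new]
{s0,s1,s2,s3,s4} --0--> {s0,s1,s2,s3,s4}  [seen]
{s0,s1,s2,s3,s4} --1--> {s0,s1,s2,s3,s4}  [seen]
{s0,s1,s3,s4} --0--> {s0,s2,s3}  [seen]
{s0,s1,s3,s4} --1--> {s0,s1,s2,s3,s4}  [seen]
{s0,s2} --0--> {s0,s1,s2,s3,s4}  [seen]
{s0,s2} --1--> {s1,s3,s4}  [new]
{s0,s1,s4} --0--> {s0,s2,s3}  [seen]
{s0,s1,s4} --1--> {s1,s2,s3,s4}  [new]
{s1,s3,s4} --0--> {s0,s2,s3}  [seen]
{s1,s3,s4} --1--> {s0,s1,s2,s4}  [new]
{s1,s2,s3,s4} --0--> {s0,s1,s2,s3,s4}  [seen]
{s1,s2,s3,s4} --1--> {s0,s1,s2,s3,s4}  [seen]
{s0,s1,s2,s4} --0--> {s0,s1,s2,s3,s4}  [seen]
{s0,s1,s2,s4} --1--> {s1,s2,s3,s4}  [seen]
Reachable DFA states: {s0}, {s0,s2,s3}, {s3}, {s0,s1,s2,s3,s4}, {s0,s1,s3,s4}, {s0,s2}, {s0,s1,s4}, {s1,s3,s4}, {s1,s2,s3,s4}, {s0,s1,s2,s4}.
{s1} is not among them.

no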